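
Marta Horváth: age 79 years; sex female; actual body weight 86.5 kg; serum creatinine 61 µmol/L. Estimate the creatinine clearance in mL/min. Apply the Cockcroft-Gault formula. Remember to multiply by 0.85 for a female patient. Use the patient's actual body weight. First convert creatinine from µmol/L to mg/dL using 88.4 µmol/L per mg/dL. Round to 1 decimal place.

SCr = 61 / 88.4 = 0.69 mg/dL
CrCl = (140 − 79) × 86.5 / (72 × 0.69) × 0.85 = 5276.5 / 49.68 × 0.85 ≈ 90.3 mL/min

90.3 mL/min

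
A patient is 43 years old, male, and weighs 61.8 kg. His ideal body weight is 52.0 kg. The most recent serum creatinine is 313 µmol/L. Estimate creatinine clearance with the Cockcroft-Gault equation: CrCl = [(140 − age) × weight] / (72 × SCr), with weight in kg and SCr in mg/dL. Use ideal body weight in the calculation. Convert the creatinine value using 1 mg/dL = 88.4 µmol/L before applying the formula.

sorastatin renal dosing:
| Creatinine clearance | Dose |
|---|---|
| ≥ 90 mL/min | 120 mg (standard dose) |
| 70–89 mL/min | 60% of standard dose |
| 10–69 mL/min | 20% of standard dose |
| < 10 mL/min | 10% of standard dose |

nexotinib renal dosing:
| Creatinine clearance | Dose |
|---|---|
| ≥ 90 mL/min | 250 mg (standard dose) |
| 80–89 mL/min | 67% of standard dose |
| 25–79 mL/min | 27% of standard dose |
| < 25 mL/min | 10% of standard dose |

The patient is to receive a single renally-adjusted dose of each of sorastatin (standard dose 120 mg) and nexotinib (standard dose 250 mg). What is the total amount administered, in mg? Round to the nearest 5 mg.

SCr = 313 / 88.4 = 3.541 mg/dL
CrCl = (140 − 43) × 52 / (72 × 3.541) = 5044.0 / 254.95 ≈ 19.8 mL/min
CrCl ≈ 20 mL/min.
sorastatin: 10–69 mL/min → 20% of 120 mg = 24 mg.
nexotinib: < 25 mL/min → 10% of 250 mg = 25 mg.
Total = 24 + 25 = 49 mg.

50 mg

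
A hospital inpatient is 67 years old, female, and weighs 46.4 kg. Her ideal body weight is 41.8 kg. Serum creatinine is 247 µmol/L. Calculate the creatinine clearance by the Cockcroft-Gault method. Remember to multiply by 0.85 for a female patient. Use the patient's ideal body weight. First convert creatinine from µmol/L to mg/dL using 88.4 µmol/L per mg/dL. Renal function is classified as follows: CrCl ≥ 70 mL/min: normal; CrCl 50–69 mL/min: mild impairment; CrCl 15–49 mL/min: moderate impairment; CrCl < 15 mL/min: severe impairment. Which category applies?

severe impairment

SCr = 247 / 88.4 = 2.794 mg/dL
CrCl = (140 − 67) × 41.8 / (72 × 2.794) × 0.85 = 3051.4 / 201.17 × 0.85 ≈ 12.9 mL/min
13 mL/min falls in the 'severe impairment' range.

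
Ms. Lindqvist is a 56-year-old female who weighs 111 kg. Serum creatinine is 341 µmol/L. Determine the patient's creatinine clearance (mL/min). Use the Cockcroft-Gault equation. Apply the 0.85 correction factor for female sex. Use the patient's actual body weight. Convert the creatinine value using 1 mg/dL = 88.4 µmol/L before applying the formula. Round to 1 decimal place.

SCr = 341 / 88.4 = 3.857 mg/dL
CrCl = (140 − 56) × 111 / (72 × 3.857) × 0.85 = 9324.0 / 277.70 × 0.85 ≈ 28.5 mL/min

28.5 mL/min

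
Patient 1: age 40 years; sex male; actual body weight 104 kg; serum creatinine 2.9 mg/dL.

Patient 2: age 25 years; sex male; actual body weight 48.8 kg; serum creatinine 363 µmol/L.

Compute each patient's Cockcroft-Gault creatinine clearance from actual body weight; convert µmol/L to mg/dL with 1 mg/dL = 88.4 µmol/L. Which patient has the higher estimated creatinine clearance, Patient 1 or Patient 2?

Patient 1: CrCl = (140 − 40) × 104 / (72 × 2.9) = 10400.0 / 208.80 ≈ 49.8 mL/min
Patient 2: SCr = 363 / 88.4 = 4.106 mg/dL
Patient 2: CrCl = (140 − 25) × 48.8 / (72 × 4.106) = 5612.0 / 295.63 ≈ 19.0 mL/min
49.8 vs 19.0 mL/min → Patient 1 is higher.

Patient 1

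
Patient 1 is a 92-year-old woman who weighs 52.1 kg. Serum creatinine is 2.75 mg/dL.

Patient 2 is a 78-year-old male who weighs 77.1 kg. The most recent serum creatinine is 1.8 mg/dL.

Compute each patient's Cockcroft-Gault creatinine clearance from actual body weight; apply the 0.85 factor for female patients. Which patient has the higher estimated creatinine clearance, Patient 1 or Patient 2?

Patient 1: CrCl = (140 − 92) × 52.1 / (72 × 2.75) × 0.85 = 2500.8 / 198.00 × 0.85 ≈ 10.7 mL/min
Patient 2: CrCl = (140 − 78) × 77.1 / (72 × 1.8) = 4780.2 / 129.60 ≈ 36.9 mL/min
10.7 vs 36.9 mL/min → Patient 2 is higher.

Patient 2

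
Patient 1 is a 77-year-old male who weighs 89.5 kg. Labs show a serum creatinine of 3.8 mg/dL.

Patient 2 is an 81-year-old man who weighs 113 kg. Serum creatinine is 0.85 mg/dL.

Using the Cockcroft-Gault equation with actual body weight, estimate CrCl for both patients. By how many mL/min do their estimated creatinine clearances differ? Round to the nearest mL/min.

88 mL/min

Patient 1: CrCl = (140 − 77) × 89.5 / (72 × 3.8) = 5638.5 / 273.60 ≈ 20.6 mL/min
Patient 2: CrCl = (140 − 81) × 113 / (72 × 0.85) = 6667.0 / 61.20 ≈ 108.9 mL/min
|20.6 − 108.9| = 88.3 mL/min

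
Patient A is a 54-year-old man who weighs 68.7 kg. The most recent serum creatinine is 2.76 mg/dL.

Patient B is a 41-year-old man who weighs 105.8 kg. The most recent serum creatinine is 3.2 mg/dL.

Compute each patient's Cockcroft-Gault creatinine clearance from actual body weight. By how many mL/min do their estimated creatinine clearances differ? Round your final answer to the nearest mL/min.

Patient A: CrCl = (140 − 54) × 68.7 / (72 × 2.76) = 5908.2 / 198.72 ≈ 29.7 mL/min
Patient B: CrCl = (140 − 41) × 105.8 / (72 × 3.2) = 10474.2 / 230.40 ≈ 45.5 mL/min
|29.7 − 45.5| = 15.8 mL/min

16 mL/min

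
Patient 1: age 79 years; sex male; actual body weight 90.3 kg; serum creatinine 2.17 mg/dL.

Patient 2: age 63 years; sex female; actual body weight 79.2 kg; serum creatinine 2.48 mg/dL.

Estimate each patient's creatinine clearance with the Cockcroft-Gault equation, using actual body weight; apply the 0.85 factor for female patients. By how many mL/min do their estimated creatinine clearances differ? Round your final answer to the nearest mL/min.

Patient 1: CrCl = (140 − 79) × 90.3 / (72 × 2.17) = 5508.3 / 156.24 ≈ 35.3 mL/min
Patient 2: CrCl = (140 − 63) × 79.2 / (72 × 2.48) × 0.85 = 6098.4 / 178.56 × 0.85 ≈ 29.0 mL/min
|35.3 − 29.0| = 6.3 mL/min

6 mL/min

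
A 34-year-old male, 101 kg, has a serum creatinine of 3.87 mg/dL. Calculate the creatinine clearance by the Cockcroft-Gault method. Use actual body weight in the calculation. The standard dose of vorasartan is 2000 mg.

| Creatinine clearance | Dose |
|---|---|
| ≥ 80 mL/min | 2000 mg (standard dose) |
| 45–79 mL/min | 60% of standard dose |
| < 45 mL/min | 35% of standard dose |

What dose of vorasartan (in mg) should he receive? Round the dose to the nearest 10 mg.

700 mg

CrCl = (140 − 34) × 101 / (72 × 3.87) = 10706.0 / 278.64 ≈ 38.4 mL/min
CrCl ≈ 38 mL/min → bracket < 45 mL/min.
35% of 2000 mg = 700 mg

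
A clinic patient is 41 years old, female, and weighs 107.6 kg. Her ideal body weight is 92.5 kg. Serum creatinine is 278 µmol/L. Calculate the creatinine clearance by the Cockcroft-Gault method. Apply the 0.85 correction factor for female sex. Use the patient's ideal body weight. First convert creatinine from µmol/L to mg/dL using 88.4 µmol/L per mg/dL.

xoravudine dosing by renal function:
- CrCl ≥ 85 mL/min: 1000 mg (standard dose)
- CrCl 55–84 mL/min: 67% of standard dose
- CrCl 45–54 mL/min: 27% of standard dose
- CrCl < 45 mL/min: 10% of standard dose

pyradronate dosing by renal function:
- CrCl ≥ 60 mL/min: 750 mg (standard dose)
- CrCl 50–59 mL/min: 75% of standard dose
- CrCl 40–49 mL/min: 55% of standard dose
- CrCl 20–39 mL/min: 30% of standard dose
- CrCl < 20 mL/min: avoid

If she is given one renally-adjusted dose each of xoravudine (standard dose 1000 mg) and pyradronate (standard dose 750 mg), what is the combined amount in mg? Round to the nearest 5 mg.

325 mg

SCr = 278 / 88.4 = 3.145 mg/dL
CrCl = (140 − 41) × 92.5 / (72 × 3.145) × 0.85 = 9157.5 / 226.44 × 0.85 ≈ 34.4 mL/min
CrCl ≈ 34 mL/min.
xoravudine: < 45 mL/min → 10% of 1000 mg = 100 mg.
pyradronate: 20–39 mL/min → 30% of 750 mg = 225 mg.
Total = 100 + 225 = 325 mg.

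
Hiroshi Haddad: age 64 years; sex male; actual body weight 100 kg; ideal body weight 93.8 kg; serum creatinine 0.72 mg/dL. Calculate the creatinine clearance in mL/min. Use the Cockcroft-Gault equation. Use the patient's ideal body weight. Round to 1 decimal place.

CrCl = (140 − 64) × 93.8 / (72 × 0.72) = 7128.8 / 51.84 ≈ 137.5 mL/min

137.5 mL/min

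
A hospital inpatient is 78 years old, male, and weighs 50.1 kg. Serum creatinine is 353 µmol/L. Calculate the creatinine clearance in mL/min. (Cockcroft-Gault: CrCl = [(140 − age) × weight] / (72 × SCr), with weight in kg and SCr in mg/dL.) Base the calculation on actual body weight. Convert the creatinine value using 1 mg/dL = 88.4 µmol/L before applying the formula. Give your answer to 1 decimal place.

SCr = 353 / 88.4 = 3.993 mg/dL
CrCl = (140 − 78) × 50.1 / (72 × 3.993) = 3106.2 / 287.50 ≈ 10.8 mL/min

10.8 mL/min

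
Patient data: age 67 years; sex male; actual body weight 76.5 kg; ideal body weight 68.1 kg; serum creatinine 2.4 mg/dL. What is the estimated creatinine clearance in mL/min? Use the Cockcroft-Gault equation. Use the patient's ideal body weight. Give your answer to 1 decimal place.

CrCl = (140 − 67) × 68.1 / (72 × 2.4) = 4971.3 / 172.80 ≈ 28.8 mL/min

28.8 mL/min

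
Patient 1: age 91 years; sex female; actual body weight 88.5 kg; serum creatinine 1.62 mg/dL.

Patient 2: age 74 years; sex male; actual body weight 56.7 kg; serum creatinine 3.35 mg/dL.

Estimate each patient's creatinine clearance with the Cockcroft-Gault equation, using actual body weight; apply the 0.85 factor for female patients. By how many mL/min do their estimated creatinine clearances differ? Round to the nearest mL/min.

16 mL/min

Patient 1: CrCl = (140 − 91) × 88.5 / (72 × 1.62) × 0.85 = 4336.5 / 116.64 × 0.85 ≈ 31.6 mL/min
Patient 2: CrCl = (140 − 74) × 56.7 / (72 × 3.35) = 3742.2 / 241.20 ≈ 15.5 mL/min
|31.6 − 15.5| = 16.1 mL/min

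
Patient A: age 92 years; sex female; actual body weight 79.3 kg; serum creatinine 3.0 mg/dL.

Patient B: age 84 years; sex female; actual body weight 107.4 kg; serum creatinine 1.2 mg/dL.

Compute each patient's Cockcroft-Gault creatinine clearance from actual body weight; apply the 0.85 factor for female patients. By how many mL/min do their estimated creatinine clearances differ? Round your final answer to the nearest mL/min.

44 mL/min

Patient A: CrCl = (140 − 92) × 79.3 / (72 × 3) × 0.85 = 3806.4 / 216.00 × 0.85 ≈ 15.0 mL/min
Patient B: CrCl = (140 − 84) × 107.4 / (72 × 1.2) × 0.85 = 6014.4 / 86.40 × 0.85 ≈ 59.2 mL/min
|15.0 − 59.2| = 44.2 mL/min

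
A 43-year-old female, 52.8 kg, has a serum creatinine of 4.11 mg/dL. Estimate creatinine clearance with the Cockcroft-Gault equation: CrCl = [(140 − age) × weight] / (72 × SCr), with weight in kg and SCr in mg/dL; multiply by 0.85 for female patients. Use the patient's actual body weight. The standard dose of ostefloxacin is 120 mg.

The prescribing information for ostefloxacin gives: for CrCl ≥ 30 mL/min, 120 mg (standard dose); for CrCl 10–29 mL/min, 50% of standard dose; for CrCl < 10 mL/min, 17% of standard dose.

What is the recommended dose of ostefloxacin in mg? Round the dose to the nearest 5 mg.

CrCl = (140 − 43) × 52.8 / (72 × 4.11) × 0.85 = 5121.6 / 295.92 × 0.85 ≈ 14.7 mL/min
CrCl ≈ 15 mL/min → bracket 10–29 mL/min.
50% of 120 mg = 60 mg

60 mg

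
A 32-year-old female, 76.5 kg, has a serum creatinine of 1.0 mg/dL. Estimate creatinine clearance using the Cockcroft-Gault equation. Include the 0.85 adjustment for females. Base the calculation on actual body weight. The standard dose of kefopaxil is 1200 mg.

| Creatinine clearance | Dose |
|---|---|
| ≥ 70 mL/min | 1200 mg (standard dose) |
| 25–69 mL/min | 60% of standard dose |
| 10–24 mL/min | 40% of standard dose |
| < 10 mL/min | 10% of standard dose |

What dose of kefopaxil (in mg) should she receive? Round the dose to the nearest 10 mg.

CrCl = (140 − 32) × 76.5 / (72 × 1) × 0.85 = 8262.0 / 72.00 × 0.85 ≈ 97.5 mL/min
CrCl ≈ 98 mL/min → bracket ≥ 70 mL/min.
100% of 1200 mg = 1200 mg

1200 mg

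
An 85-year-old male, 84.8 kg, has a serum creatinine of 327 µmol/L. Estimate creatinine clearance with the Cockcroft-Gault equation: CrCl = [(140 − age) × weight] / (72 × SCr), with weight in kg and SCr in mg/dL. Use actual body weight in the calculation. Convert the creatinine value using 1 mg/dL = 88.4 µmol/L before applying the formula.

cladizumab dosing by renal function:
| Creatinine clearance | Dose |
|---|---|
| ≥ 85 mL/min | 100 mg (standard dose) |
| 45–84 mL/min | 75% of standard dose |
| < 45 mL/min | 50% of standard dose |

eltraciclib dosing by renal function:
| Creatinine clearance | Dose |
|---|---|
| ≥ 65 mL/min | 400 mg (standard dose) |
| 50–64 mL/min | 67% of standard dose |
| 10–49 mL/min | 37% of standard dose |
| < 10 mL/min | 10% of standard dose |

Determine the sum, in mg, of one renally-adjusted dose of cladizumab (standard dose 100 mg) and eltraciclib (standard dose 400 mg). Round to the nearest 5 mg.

SCr = 327 / 88.4 = 3.699 mg/dL
CrCl = (140 − 85) × 84.8 / (72 × 3.699) = 4664.0 / 266.33 ≈ 17.5 mL/min
CrCl ≈ 18 mL/min.
cladizumab: < 45 mL/min → 50% of 100 mg = 50 mg.
eltraciclib: 10–49 mL/min → 37% of 400 mg = 148 mg.
Total = 50 + 148 = 198 mg.

200 mg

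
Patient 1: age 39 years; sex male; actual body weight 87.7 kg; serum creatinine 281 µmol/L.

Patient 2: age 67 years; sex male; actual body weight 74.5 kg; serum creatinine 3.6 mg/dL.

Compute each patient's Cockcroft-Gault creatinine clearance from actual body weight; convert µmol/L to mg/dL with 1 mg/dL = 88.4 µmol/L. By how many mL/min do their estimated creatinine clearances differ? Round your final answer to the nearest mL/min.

18 mL/min

Patient 1: SCr = 281 / 88.4 = 3.179 mg/dL
Patient 1: CrCl = (140 − 39) × 87.7 / (72 × 3.179) = 8857.7 / 228.89 ≈ 38.7 mL/min
Patient 2: CrCl = (140 − 67) × 74.5 / (72 × 3.6) = 5438.5 / 259.20 ≈ 21.0 mL/min
|38.7 − 21.0| = 17.7 mL/min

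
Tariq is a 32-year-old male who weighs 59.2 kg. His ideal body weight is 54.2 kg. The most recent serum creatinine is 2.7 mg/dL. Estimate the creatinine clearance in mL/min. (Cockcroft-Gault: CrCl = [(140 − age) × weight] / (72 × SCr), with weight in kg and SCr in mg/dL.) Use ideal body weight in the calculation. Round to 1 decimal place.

CrCl = (140 − 32) × 54.2 / (72 × 2.7) = 5853.6 / 194.40 ≈ 30.1 mL/min

30.1 mL/min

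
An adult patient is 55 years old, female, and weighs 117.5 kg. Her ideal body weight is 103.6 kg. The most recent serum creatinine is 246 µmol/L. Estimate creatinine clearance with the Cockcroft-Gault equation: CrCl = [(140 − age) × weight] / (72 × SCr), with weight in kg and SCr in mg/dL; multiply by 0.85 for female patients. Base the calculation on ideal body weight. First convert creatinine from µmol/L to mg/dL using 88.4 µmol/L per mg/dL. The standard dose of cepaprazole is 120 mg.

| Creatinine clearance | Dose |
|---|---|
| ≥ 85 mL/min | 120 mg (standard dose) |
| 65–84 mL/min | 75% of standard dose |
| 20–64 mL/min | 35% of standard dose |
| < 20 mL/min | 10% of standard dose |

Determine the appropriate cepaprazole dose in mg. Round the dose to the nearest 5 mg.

40 mg

SCr = 246 / 88.4 = 2.783 mg/dL
CrCl = (140 − 55) × 103.6 / (72 × 2.783) × 0.85 = 8806.0 / 200.38 × 0.85 ≈ 37.4 mL/min
CrCl ≈ 37 mL/min → bracket 20–64 mL/min.
35% of 120 mg = 42 mg → 40 mg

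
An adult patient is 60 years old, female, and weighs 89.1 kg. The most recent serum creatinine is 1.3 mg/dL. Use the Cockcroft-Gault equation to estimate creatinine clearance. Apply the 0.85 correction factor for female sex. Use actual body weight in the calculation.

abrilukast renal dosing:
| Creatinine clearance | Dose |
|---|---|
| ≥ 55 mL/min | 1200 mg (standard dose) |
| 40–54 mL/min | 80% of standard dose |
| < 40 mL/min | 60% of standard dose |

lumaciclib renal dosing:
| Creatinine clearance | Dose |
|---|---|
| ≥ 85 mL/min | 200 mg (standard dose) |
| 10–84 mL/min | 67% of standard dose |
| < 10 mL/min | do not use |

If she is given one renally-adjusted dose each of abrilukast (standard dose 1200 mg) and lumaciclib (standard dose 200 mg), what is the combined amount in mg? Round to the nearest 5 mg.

CrCl = (140 − 60) × 89.1 / (72 × 1.3) × 0.85 = 7128.0 / 93.60 × 0.85 ≈ 64.7 mL/min
CrCl ≈ 65 mL/min.
abrilukast: ≥ 55 mL/min → 100% of 1200 mg = 1200 mg.
lumaciclib: 10–84 mL/min → 67% of 200 mg = 134 mg.
Total = 1200 + 134 = 1334 mg.

1335 mg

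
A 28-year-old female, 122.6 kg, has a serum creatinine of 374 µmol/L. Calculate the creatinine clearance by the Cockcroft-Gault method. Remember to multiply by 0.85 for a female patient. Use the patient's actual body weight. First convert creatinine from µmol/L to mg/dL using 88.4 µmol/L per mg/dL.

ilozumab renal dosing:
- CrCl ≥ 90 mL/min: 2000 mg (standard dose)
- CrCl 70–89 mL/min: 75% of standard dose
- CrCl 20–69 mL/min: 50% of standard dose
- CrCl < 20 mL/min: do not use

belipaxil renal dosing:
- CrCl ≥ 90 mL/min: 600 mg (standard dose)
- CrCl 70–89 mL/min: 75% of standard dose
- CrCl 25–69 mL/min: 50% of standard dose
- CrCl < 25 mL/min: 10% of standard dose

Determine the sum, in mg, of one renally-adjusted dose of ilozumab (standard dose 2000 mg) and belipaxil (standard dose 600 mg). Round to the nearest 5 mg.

SCr = 374 / 88.4 = 4.231 mg/dL
CrCl = (140 − 28) × 122.6 / (72 × 4.231) × 0.85 = 13731.2 / 304.63 × 0.85 ≈ 38.3 mL/min
CrCl ≈ 38 mL/min.
ilozumab: 20–69 mL/min → 50% of 2000 mg = 1000 mg.
belipaxil: 25–69 mL/min → 50% of 600 mg = 300 mg.
Total = 1000 + 300 = 1300 mg.

1300 mg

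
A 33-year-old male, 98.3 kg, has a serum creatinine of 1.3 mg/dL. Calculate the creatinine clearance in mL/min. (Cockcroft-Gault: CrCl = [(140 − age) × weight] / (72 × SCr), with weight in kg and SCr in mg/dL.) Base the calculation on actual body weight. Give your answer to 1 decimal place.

CrCl = (140 − 33) × 98.3 / (72 × 1.3) = 10518.1 / 93.60 ≈ 112.4 mL/min

112.4 mL/min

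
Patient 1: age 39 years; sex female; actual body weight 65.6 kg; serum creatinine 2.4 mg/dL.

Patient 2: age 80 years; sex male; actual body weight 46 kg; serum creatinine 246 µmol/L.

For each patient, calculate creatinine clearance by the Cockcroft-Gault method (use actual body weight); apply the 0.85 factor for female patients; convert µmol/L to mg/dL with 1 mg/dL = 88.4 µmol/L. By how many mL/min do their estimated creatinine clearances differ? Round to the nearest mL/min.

19 mL/min

Patient 1: CrCl = (140 − 39) × 65.6 / (72 × 2.4) × 0.85 = 6625.6 / 172.80 × 0.85 ≈ 32.6 mL/min
Patient 2: SCr = 246 / 88.4 = 2.783 mg/dL
Patient 2: CrCl = (140 − 80) × 46 / (72 × 2.783) = 2760.0 / 200.38 ≈ 13.8 mL/min
|32.6 − 13.8| = 18.8 mL/min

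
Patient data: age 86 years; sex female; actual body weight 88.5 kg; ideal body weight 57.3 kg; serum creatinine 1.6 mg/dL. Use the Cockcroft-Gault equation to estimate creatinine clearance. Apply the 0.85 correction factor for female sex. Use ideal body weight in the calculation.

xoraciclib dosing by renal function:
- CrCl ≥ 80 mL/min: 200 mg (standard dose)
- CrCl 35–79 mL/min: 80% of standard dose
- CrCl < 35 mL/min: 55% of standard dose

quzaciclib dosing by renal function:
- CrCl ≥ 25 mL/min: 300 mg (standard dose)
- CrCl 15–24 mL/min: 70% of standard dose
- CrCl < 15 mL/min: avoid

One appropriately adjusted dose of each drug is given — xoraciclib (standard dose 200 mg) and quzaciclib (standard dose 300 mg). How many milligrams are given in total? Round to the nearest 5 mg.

320 mg

CrCl = (140 − 86) × 57.3 / (72 × 1.6) × 0.85 = 3094.2 / 115.20 × 0.85 ≈ 22.8 mL/min
CrCl ≈ 23 mL/min.
xoraciclib: < 35 mL/min → 55% of 200 mg = 110 mg.
quzaciclib: 15–24 mL/min → 70% of 300 mg = 210 mg.
Total = 110 + 210 = 320 mg.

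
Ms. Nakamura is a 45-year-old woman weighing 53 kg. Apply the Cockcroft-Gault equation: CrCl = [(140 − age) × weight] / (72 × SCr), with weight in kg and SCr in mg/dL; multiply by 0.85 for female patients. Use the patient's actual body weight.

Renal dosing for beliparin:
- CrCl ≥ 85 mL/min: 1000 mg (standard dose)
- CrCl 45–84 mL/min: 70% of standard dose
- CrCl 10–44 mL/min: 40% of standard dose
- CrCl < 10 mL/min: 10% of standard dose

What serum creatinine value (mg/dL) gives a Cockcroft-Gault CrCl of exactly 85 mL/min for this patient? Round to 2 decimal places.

Standard dose requires CrCl ≥ 85 mL/min.
Set (140 − 45) × 53 × 0.85 / (72 × SCr) = 85
SCr = (140 − 45) × 53 × 0.85 / (72 × 85) = 0.699 mg/dL

0.70 mg/dL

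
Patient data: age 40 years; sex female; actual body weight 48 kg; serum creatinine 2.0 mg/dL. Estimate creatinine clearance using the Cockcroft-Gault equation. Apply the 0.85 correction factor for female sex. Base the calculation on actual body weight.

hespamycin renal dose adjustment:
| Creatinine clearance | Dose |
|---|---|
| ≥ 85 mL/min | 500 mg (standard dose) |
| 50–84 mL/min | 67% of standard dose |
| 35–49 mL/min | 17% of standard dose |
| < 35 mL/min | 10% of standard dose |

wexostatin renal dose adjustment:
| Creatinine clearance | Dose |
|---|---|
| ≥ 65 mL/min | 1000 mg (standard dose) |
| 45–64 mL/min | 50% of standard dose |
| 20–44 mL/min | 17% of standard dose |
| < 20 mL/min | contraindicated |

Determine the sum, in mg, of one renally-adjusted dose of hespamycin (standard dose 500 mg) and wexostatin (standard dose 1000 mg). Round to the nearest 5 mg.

220 mg

CrCl = (140 − 40) × 48 / (72 × 2) × 0.85 = 4800.0 / 144.00 × 0.85 ≈ 28.3 mL/min
CrCl ≈ 28 mL/min.
hespamycin: < 35 mL/min → 10% of 500 mg = 50 mg.
wexostatin: 20–44 mL/min → 17% of 1000 mg = 170 mg.
Total = 50 + 170 = 220 mg.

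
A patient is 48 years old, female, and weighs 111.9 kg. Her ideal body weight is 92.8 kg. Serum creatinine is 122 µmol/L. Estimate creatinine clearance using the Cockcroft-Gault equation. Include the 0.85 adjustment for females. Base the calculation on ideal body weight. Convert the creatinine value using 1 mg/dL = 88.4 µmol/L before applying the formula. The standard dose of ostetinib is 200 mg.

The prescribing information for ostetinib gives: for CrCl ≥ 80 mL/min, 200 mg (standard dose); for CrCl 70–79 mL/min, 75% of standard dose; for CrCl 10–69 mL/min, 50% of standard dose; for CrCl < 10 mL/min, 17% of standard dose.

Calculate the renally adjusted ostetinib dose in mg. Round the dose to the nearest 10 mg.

SCr = 122 / 88.4 = 1.38 mg/dL
CrCl = (140 − 48) × 92.8 / (72 × 1.38) × 0.85 = 8537.6 / 99.36 × 0.85 ≈ 73.0 mL/min
CrCl ≈ 73 mL/min → bracket 70–79 mL/min.
75% of 200 mg = 150 mg

150 mg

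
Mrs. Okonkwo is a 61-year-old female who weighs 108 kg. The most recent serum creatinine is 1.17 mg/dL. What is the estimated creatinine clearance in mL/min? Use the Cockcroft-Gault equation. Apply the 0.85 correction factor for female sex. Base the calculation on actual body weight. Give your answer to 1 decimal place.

86.1 mL/min

CrCl = (140 − 61) × 108 / (72 × 1.17) × 0.85 = 8532.0 / 84.24 × 0.85 ≈ 86.1 mL/min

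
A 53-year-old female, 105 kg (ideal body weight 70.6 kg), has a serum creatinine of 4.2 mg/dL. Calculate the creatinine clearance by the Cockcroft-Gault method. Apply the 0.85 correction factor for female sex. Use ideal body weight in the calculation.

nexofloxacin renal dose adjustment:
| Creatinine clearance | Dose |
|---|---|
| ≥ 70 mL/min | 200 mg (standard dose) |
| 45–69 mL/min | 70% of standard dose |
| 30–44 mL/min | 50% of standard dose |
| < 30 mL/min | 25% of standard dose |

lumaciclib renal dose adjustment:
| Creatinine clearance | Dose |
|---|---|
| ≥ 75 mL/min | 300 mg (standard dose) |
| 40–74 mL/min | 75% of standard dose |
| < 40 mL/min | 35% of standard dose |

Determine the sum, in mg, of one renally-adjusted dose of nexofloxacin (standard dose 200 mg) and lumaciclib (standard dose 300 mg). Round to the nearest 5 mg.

155 mg

CrCl = (140 − 53) × 70.6 / (72 × 4.2) × 0.85 = 6142.2 / 302.40 × 0.85 ≈ 17.3 mL/min
CrCl ≈ 17 mL/min.
nexofloxacin: < 30 mL/min → 25% of 200 mg = 50 mg.
lumaciclib: < 40 mL/min → 35% of 300 mg = 105 mg.
Total = 50 + 105 = 155 mg.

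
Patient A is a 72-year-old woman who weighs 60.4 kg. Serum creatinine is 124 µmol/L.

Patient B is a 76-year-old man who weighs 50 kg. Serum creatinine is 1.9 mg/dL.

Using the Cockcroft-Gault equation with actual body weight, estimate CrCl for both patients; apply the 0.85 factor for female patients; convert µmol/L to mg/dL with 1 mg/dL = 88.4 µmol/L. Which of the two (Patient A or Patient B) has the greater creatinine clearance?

Patient A: SCr = 124 / 88.4 = 1.403 mg/dL
Patient A: CrCl = (140 − 72) × 60.4 / (72 × 1.403) × 0.85 = 4107.2 / 101.02 × 0.85 ≈ 34.6 mL/min
Patient B: CrCl = (140 − 76) × 50 / (72 × 1.9) = 3200.0 / 136.80 ≈ 23.4 mL/min
34.6 vs 23.4 mL/min → Patient A is higher.

Patient A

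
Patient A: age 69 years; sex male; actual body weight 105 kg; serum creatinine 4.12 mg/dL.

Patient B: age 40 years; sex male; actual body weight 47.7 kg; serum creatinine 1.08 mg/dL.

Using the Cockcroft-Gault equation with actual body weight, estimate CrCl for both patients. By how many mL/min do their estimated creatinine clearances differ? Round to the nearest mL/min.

36 mL/min

Patient A: CrCl = (140 − 69) × 105 / (72 × 4.12) = 7455.0 / 296.64 ≈ 25.1 mL/min
Patient B: CrCl = (140 − 40) × 47.7 / (72 × 1.08) = 4770.0 / 77.76 ≈ 61.3 mL/min
|25.1 − 61.3| = 36.2 mL/min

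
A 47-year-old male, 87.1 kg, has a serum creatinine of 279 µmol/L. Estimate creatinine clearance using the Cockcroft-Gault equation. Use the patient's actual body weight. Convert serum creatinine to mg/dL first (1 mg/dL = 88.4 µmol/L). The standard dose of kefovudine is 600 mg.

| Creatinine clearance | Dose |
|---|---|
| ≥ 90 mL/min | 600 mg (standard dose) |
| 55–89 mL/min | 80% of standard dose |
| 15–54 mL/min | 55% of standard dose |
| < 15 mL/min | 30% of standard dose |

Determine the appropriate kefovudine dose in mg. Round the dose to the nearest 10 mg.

SCr = 279 / 88.4 = 3.156 mg/dL
CrCl = (140 − 47) × 87.1 / (72 × 3.156) = 8100.3 / 227.23 ≈ 35.6 mL/min
CrCl ≈ 36 mL/min → bracket 15–54 mL/min.
55% of 600 mg = 330 mg

330 mg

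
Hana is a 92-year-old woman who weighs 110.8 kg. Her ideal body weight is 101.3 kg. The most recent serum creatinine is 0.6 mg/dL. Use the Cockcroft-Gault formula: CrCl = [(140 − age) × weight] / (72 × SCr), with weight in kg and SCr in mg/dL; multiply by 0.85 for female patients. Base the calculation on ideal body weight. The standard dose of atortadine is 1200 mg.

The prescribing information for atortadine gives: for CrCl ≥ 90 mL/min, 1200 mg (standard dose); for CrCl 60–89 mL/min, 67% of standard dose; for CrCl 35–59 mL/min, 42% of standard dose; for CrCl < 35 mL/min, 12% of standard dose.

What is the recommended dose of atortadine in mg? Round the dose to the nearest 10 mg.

CrCl = (140 − 92) × 101.3 / (72 × 0.6) × 0.85 = 4862.4 / 43.20 × 0.85 ≈ 95.7 mL/min
CrCl ≈ 96 mL/min → bracket ≥ 90 mL/min.
100% of 1200 mg = 1200 mg

1200 mg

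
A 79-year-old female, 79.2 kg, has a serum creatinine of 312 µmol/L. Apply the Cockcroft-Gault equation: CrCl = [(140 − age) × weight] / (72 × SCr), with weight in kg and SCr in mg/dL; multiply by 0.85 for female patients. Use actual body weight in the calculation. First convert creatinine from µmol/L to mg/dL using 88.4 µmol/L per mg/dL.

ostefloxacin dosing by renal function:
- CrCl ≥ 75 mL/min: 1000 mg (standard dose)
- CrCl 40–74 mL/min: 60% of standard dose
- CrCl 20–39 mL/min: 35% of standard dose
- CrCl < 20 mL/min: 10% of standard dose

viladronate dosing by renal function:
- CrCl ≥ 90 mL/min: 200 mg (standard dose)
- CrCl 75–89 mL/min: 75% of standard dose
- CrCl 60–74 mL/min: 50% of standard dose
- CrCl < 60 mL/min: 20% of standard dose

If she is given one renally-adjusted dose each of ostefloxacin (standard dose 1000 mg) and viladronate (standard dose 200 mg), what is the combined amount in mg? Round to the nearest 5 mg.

140 mg

SCr = 312 / 88.4 = 3.529 mg/dL
CrCl = (140 − 79) × 79.2 / (72 × 3.529) × 0.85 = 4831.2 / 254.09 × 0.85 ≈ 16.2 mL/min
CrCl ≈ 16 mL/min.
ostefloxacin: < 20 mL/min → 10% of 1000 mg = 100 mg.
viladronate: < 60 mL/min → 20% of 200 mg = 40 mg.
Total = 100 + 40 = 140 mg.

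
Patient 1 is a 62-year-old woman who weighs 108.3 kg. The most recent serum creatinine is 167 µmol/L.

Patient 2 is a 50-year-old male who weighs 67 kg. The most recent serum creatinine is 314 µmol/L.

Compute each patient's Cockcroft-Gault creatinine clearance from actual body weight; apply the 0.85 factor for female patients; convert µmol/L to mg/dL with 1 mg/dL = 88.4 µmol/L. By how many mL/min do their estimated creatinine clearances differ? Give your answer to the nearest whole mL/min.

Patient 1: SCr = 167 / 88.4 = 1.889 mg/dL
Patient 1: CrCl = (140 − 62) × 108.3 / (72 × 1.889) × 0.85 = 8447.4 / 136.01 × 0.85 ≈ 52.8 mL/min
Patient 2: SCr = 314 / 88.4 = 3.552 mg/dL
Patient 2: CrCl = (140 − 50) × 67 / (72 × 3.552) = 6030.0 / 255.74 ≈ 23.6 mL/min
|52.8 − 23.6| = 29.2 mL/min

29 mL/min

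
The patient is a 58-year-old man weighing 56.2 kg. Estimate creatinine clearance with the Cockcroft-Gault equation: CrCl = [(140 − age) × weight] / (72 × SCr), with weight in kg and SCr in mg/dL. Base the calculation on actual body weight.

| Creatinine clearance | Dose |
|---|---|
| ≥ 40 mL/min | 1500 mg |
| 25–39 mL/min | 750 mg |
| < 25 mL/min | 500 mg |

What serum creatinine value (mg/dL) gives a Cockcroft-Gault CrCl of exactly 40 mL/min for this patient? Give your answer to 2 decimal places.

Standard dose requires CrCl ≥ 40 mL/min.
Set (140 − 58) × 56.2 / (72 × SCr) = 40
SCr = (140 − 58) × 56.2 / (72 × 40) = 1.600 mg/dL

1.60 mg/dL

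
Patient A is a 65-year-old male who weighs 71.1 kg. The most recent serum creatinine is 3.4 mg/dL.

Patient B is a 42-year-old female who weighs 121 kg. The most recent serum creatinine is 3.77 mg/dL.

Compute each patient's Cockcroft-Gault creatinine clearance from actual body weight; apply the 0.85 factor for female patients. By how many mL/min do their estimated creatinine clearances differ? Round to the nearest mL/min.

15 mL/min

Patient A: CrCl = (140 − 65) × 71.1 / (72 × 3.4) = 5332.5 / 244.80 ≈ 21.8 mL/min
Patient B: CrCl = (140 − 42) × 121 / (72 × 3.77) × 0.85 = 11858.0 / 271.44 × 0.85 ≈ 37.1 mL/min
|21.8 − 37.1| = 15.3 mL/min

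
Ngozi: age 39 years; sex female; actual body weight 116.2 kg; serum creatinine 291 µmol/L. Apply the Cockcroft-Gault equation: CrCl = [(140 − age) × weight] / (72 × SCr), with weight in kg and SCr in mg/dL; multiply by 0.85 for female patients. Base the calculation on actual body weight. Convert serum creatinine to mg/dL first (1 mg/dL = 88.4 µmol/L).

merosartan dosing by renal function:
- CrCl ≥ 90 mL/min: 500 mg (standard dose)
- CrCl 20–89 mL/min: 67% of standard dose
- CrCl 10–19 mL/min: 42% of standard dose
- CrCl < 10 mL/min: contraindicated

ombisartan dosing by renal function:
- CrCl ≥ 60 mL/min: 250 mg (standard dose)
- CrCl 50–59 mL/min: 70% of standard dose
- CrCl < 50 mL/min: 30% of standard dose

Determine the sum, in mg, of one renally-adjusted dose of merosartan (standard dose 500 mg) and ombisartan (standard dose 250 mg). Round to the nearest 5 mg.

SCr = 291 / 88.4 = 3.292 mg/dL
CrCl = (140 − 39) × 116.2 / (72 × 3.292) × 0.85 = 11736.2 / 237.02 × 0.85 ≈ 42.1 mL/min
CrCl ≈ 42 mL/min.
merosartan: 20–89 mL/min → 67% of 500 mg = 335 mg.
ombisartan: < 50 mL/min → 30% of 250 mg = 75 mg.
Total = 335 + 75 = 410 mg.

410 mg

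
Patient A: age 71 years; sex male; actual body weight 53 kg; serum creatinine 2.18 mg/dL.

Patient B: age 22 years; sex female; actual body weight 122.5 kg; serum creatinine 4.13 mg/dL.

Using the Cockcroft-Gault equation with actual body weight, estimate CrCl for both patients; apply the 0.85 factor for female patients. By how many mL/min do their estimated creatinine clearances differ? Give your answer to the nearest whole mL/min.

Patient A: CrCl = (140 − 71) × 53 / (72 × 2.18) = 3657.0 / 156.96 ≈ 23.3 mL/min
Patient B: CrCl = (140 − 22) × 122.5 / (72 × 4.13) × 0.85 = 14455.0 / 297.36 × 0.85 ≈ 41.3 mL/min
|23.3 − 41.3| = 18.0 mL/min

18 mL/min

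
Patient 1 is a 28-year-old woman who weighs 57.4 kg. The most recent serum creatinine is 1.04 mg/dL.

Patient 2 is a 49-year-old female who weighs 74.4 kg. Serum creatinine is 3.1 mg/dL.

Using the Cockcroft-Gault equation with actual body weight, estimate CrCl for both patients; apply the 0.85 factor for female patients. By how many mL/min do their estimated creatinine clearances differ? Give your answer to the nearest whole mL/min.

47 mL/min

Patient 1: CrCl = (140 − 28) × 57.4 / (72 × 1.04) × 0.85 = 6428.8 / 74.88 × 0.85 ≈ 73.0 mL/min
Patient 2: CrCl = (140 − 49) × 74.4 / (72 × 3.1) × 0.85 = 6770.4 / 223.20 × 0.85 ≈ 25.8 mL/min
|73.0 − 25.8| = 47.2 mL/min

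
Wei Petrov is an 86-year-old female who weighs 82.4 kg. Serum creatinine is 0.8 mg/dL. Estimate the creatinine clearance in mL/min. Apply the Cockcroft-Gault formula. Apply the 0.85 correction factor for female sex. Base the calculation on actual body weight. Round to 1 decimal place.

65.7 mL/min

CrCl = (140 − 86) × 82.4 / (72 × 0.8) × 0.85 = 4449.6 / 57.60 × 0.85 ≈ 65.7 mL/min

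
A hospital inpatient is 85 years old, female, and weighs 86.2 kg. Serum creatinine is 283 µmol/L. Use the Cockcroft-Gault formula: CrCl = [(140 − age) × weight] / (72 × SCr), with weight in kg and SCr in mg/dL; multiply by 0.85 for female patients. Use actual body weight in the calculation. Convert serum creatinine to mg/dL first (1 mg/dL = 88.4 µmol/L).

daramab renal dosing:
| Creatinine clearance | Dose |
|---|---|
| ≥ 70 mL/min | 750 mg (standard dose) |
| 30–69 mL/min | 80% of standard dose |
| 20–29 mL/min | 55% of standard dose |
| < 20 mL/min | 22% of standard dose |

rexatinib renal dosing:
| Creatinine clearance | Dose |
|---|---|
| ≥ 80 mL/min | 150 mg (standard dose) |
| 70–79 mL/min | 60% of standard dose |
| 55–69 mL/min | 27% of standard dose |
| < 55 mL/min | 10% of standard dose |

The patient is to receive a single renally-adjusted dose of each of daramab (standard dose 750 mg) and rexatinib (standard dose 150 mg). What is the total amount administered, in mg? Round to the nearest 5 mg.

180 mg

SCr = 283 / 88.4 = 3.201 mg/dL
CrCl = (140 − 85) × 86.2 / (72 × 3.201) × 0.85 = 4741.0 / 230.47 × 0.85 ≈ 17.5 mL/min
CrCl ≈ 17 mL/min.
daramab: < 20 mL/min → 22% of 750 mg = 165 mg.
rexatinib: < 55 mL/min → 10% of 150 mg = 15 mg.
Total = 165 + 15 = 180 mg.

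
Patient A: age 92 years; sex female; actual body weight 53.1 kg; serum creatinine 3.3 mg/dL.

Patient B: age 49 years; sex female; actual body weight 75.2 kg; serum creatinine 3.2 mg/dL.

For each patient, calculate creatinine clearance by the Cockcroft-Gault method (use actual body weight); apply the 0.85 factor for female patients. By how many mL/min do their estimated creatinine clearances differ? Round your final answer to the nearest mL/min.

16 mL/min

Patient A: CrCl = (140 − 92) × 53.1 / (72 × 3.3) × 0.85 = 2548.8 / 237.60 × 0.85 ≈ 9.1 mL/min
Patient B: CrCl = (140 − 49) × 75.2 / (72 × 3.2) × 0.85 = 6843.2 / 230.40 × 0.85 ≈ 25.2 mL/min
|9.1 − 25.2| = 16.1 mL/min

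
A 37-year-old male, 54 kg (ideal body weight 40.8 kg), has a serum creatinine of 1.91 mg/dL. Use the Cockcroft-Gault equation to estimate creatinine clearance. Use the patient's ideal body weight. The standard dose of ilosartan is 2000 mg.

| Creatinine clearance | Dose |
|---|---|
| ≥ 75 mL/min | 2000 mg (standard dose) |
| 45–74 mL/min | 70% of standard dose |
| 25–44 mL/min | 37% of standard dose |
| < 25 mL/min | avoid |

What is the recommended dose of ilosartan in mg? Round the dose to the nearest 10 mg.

CrCl = (140 − 37) × 40.8 / (72 × 1.91) = 4202.4 / 137.52 ≈ 30.6 mL/min
CrCl ≈ 31 mL/min → bracket 25–44 mL/min.
37% of 2000 mg = 740 mg

740 mg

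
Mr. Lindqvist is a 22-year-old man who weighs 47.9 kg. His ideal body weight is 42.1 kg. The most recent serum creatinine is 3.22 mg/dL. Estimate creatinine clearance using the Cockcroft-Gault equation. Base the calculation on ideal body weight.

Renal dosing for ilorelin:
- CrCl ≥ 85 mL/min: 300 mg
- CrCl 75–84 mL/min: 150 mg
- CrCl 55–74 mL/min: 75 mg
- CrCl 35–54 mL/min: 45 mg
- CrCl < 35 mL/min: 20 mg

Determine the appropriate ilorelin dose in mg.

20 mg

CrCl = (140 − 22) × 42.1 / (72 × 3.22) = 4967.8 / 231.84 ≈ 21.4 mL/min
CrCl ≈ 21 mL/min → bracket < 35 mL/min.
Dose for this bracket: 20 mg.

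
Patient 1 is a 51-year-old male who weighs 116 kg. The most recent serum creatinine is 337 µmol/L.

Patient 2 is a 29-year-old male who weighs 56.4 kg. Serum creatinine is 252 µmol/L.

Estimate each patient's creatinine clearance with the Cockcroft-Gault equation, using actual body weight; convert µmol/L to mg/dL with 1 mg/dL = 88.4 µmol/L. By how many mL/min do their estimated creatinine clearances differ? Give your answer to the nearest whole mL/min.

7 mL/min

Patient 1: SCr = 337 / 88.4 = 3.812 mg/dL
Patient 1: CrCl = (140 − 51) × 116 / (72 × 3.812) = 10324.0 / 274.46 ≈ 37.6 mL/min
Patient 2: SCr = 252 / 88.4 = 2.851 mg/dL
Patient 2: CrCl = (140 − 29) × 56.4 / (72 × 2.851) = 6260.4 / 205.27 ≈ 30.5 mL/min
|37.6 − 30.5| = 7.1 mL/min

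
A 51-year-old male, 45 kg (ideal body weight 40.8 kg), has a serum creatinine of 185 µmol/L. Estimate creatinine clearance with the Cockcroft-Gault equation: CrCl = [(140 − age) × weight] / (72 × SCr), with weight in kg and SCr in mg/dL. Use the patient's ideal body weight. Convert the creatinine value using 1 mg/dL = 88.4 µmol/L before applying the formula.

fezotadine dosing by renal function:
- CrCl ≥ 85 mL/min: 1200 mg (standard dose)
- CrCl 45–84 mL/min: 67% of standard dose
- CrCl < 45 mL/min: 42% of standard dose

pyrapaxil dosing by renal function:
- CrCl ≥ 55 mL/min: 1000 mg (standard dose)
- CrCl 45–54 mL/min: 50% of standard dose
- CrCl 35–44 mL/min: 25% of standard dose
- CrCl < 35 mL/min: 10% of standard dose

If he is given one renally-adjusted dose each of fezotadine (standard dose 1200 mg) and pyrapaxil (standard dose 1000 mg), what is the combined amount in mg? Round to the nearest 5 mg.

SCr = 185 / 88.4 = 2.093 mg/dL
CrCl = (140 − 51) × 40.8 / (72 × 2.093) = 3631.2 / 150.70 ≈ 24.1 mL/min
CrCl ≈ 24 mL/min.
fezotadine: < 45 mL/min → 42% of 1200 mg = 504 mg.
pyrapaxil: < 35 mL/min → 10% of 1000 mg = 100 mg.
Total = 504 + 100 = 604 mg.

605 mg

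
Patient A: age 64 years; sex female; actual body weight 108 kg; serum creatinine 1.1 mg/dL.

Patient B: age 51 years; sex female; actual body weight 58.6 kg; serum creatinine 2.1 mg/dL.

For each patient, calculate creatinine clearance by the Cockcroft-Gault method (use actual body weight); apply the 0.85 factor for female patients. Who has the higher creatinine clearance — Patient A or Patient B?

Patient A: CrCl = (140 − 64) × 108 / (72 × 1.1) × 0.85 = 8208.0 / 79.20 × 0.85 ≈ 88.1 mL/min
Patient B: CrCl = (140 − 51) × 58.6 / (72 × 2.1) × 0.85 = 5215.4 / 151.20 × 0.85 ≈ 29.3 mL/min
88.1 vs 29.3 mL/min → Patient A is higher.

Patient A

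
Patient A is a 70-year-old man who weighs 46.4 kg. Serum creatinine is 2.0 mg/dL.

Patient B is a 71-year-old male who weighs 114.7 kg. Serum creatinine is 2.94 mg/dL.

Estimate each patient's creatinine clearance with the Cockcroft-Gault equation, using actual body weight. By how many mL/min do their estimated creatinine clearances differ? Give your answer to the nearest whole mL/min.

Patient A: CrCl = (140 − 70) × 46.4 / (72 × 2) = 3248.0 / 144.00 ≈ 22.6 mL/min
Patient B: CrCl = (140 − 71) × 114.7 / (72 × 2.94) = 7914.3 / 211.68 ≈ 37.4 mL/min
|22.6 − 37.4| = 14.8 mL/min

15 mL/min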